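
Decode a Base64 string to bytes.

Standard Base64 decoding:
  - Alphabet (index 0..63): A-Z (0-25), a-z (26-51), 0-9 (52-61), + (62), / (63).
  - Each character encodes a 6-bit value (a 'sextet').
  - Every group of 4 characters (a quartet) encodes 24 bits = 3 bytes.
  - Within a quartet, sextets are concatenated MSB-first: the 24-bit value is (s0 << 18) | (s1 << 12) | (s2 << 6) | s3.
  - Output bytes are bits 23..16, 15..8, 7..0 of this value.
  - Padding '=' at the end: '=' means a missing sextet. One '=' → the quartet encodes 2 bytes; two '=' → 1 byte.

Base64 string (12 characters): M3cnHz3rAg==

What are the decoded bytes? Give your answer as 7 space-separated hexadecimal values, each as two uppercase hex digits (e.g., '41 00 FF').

After char 0 ('M'=12): chars_in_quartet=1 acc=0xC bytes_emitted=0
After char 1 ('3'=55): chars_in_quartet=2 acc=0x337 bytes_emitted=0
After char 2 ('c'=28): chars_in_quartet=3 acc=0xCDDC bytes_emitted=0
After char 3 ('n'=39): chars_in_quartet=4 acc=0x337727 -> emit 33 77 27, reset; bytes_emitted=3
After char 4 ('H'=7): chars_in_quartet=1 acc=0x7 bytes_emitted=3
After char 5 ('z'=51): chars_in_quartet=2 acc=0x1F3 bytes_emitted=3
After char 6 ('3'=55): chars_in_quartet=3 acc=0x7CF7 bytes_emitted=3
After char 7 ('r'=43): chars_in_quartet=4 acc=0x1F3DEB -> emit 1F 3D EB, reset; bytes_emitted=6
After char 8 ('A'=0): chars_in_quartet=1 acc=0x0 bytes_emitted=6
After char 9 ('g'=32): chars_in_quartet=2 acc=0x20 bytes_emitted=6
Padding '==': partial quartet acc=0x20 -> emit 02; bytes_emitted=7

Answer: 33 77 27 1F 3D EB 02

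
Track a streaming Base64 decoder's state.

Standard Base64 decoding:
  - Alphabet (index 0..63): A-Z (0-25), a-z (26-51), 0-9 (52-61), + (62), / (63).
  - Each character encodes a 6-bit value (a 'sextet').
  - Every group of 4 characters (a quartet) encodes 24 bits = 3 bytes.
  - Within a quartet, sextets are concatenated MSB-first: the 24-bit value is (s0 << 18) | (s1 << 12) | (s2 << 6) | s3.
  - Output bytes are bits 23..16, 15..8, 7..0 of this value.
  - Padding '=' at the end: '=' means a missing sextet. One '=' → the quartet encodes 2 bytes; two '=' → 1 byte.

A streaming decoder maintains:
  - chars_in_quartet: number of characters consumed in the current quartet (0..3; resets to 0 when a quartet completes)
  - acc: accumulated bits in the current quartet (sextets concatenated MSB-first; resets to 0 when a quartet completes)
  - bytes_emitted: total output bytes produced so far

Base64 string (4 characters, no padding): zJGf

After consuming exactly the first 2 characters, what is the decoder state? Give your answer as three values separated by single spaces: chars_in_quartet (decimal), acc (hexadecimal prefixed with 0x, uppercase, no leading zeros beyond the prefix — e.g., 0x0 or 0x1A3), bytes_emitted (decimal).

After char 0 ('z'=51): chars_in_quartet=1 acc=0x33 bytes_emitted=0
After char 1 ('J'=9): chars_in_quartet=2 acc=0xCC9 bytes_emitted=0

Answer: 2 0xCC9 0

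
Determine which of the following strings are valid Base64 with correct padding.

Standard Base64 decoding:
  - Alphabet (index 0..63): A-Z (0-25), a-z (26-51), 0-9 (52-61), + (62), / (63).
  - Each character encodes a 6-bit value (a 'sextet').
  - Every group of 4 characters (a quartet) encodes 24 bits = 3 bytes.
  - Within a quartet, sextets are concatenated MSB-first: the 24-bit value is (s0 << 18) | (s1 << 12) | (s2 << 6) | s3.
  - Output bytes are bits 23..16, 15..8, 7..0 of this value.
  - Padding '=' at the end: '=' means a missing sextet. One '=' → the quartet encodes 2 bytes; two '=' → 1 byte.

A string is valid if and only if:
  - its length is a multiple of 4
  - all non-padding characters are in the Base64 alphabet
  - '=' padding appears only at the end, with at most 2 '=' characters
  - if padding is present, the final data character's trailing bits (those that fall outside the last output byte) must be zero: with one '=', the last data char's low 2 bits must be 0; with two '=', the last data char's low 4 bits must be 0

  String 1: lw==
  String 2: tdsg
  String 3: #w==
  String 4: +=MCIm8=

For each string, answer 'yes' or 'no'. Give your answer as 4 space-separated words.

String 1: 'lw==' → valid
String 2: 'tdsg' → valid
String 3: '#w==' → invalid (bad char(s): ['#'])
String 4: '+=MCIm8=' → invalid (bad char(s): ['=']; '=' in middle)

Answer: yes yes no no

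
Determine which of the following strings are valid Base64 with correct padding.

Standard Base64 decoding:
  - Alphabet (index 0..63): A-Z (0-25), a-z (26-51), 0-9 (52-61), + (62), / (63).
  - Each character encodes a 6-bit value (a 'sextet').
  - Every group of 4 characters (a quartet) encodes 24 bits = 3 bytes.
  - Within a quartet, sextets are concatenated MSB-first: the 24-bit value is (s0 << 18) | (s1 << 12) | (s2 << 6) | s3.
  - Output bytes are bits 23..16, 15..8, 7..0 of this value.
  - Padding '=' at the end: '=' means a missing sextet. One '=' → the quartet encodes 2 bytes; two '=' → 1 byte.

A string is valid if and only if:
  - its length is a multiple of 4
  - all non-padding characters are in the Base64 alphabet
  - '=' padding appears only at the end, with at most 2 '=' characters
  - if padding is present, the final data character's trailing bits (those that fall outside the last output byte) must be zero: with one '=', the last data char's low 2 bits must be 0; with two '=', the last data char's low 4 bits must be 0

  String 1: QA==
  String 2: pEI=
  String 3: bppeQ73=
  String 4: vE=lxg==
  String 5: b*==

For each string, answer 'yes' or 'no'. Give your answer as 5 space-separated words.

Answer: yes yes no no no

Derivation:
String 1: 'QA==' → valid
String 2: 'pEI=' → valid
String 3: 'bppeQ73=' → invalid (bad trailing bits)
String 4: 'vE=lxg==' → invalid (bad char(s): ['=']; '=' in middle)
String 5: 'b*==' → invalid (bad char(s): ['*'])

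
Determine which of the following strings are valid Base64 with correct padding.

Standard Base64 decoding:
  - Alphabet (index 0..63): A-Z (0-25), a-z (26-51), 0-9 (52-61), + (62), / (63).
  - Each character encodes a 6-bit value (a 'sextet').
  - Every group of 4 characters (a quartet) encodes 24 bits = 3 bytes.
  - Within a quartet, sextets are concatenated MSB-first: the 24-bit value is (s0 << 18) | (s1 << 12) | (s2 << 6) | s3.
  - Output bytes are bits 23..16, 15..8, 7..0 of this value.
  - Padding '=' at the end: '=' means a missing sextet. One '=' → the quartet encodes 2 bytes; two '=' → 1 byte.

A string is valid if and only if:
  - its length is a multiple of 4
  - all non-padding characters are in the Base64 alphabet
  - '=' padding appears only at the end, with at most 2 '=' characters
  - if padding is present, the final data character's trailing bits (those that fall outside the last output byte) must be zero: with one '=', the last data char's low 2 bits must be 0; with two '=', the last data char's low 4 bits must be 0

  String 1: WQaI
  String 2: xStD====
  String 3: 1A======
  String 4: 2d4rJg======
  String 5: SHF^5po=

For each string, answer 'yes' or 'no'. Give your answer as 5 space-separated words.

Answer: yes no no no no

Derivation:
String 1: 'WQaI' → valid
String 2: 'xStD====' → invalid (4 pad chars (max 2))
String 3: '1A======' → invalid (6 pad chars (max 2))
String 4: '2d4rJg======' → invalid (6 pad chars (max 2))
String 5: 'SHF^5po=' → invalid (bad char(s): ['^'])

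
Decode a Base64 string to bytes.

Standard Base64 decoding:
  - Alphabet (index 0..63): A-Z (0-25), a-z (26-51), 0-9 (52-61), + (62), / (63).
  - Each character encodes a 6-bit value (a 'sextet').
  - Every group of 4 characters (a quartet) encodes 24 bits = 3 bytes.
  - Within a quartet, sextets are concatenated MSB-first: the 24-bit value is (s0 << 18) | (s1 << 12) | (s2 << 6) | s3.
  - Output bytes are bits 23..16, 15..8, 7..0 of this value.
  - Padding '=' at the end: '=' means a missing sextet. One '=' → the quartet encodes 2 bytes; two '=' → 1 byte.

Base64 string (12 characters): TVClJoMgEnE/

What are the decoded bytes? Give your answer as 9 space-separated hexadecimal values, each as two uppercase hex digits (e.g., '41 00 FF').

After char 0 ('T'=19): chars_in_quartet=1 acc=0x13 bytes_emitted=0
After char 1 ('V'=21): chars_in_quartet=2 acc=0x4D5 bytes_emitted=0
After char 2 ('C'=2): chars_in_quartet=3 acc=0x13542 bytes_emitted=0
After char 3 ('l'=37): chars_in_quartet=4 acc=0x4D50A5 -> emit 4D 50 A5, reset; bytes_emitted=3
After char 4 ('J'=9): chars_in_quartet=1 acc=0x9 bytes_emitted=3
After char 5 ('o'=40): chars_in_quartet=2 acc=0x268 bytes_emitted=3
After char 6 ('M'=12): chars_in_quartet=3 acc=0x9A0C bytes_emitted=3
After char 7 ('g'=32): chars_in_quartet=4 acc=0x268320 -> emit 26 83 20, reset; bytes_emitted=6
After char 8 ('E'=4): chars_in_quartet=1 acc=0x4 bytes_emitted=6
After char 9 ('n'=39): chars_in_quartet=2 acc=0x127 bytes_emitted=6
After char 10 ('E'=4): chars_in_quartet=3 acc=0x49C4 bytes_emitted=6
After char 11 ('/'=63): chars_in_quartet=4 acc=0x12713F -> emit 12 71 3F, reset; bytes_emitted=9

Answer: 4D 50 A5 26 83 20 12 71 3F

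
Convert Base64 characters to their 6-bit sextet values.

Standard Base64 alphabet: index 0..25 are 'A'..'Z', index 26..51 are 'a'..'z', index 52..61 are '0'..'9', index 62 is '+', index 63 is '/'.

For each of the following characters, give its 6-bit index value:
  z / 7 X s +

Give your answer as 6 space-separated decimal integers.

'z': a..z range, 26 + ord('z') − ord('a') = 51
'/': index 63
'7': 0..9 range, 52 + ord('7') − ord('0') = 59
'X': A..Z range, ord('X') − ord('A') = 23
's': a..z range, 26 + ord('s') − ord('a') = 44
'+': index 62

Answer: 51 63 59 23 44 62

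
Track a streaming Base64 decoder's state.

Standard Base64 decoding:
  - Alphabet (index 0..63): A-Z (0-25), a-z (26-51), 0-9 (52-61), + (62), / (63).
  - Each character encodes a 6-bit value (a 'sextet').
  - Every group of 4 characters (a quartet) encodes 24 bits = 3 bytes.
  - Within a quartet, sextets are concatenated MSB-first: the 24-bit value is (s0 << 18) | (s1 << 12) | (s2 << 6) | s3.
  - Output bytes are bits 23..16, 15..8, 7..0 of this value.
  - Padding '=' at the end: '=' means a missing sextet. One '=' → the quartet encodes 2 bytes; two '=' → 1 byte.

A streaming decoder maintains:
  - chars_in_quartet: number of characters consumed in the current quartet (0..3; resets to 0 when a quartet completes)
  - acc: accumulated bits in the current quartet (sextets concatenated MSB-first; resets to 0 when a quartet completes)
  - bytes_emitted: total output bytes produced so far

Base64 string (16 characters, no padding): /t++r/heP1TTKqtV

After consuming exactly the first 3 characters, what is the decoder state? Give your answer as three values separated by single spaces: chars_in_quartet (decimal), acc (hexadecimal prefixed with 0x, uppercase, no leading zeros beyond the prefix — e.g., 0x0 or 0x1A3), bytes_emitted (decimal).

After char 0 ('/'=63): chars_in_quartet=1 acc=0x3F bytes_emitted=0
After char 1 ('t'=45): chars_in_quartet=2 acc=0xFED bytes_emitted=0
After char 2 ('+'=62): chars_in_quartet=3 acc=0x3FB7E bytes_emitted=0

Answer: 3 0x3FB7E 0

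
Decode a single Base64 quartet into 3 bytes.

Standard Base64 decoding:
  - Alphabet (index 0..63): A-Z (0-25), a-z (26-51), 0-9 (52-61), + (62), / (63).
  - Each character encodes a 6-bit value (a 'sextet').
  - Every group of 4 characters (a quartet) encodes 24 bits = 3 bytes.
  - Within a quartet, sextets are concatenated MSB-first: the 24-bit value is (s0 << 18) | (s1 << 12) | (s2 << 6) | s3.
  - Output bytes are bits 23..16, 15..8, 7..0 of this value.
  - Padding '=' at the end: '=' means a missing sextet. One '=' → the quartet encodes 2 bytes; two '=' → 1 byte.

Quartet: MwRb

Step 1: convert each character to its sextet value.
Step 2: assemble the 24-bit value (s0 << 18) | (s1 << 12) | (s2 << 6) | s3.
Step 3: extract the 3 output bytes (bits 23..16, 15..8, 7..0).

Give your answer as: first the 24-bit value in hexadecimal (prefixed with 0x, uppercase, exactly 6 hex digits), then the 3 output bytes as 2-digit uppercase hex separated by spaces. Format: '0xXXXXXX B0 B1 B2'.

Sextets: M=12, w=48, R=17, b=27
24-bit: (12<<18) | (48<<12) | (17<<6) | 27
      = 0x300000 | 0x030000 | 0x000440 | 0x00001B
      = 0x33045B
Bytes: (v>>16)&0xFF=33, (v>>8)&0xFF=04, v&0xFF=5B

Answer: 0x33045B 33 04 5B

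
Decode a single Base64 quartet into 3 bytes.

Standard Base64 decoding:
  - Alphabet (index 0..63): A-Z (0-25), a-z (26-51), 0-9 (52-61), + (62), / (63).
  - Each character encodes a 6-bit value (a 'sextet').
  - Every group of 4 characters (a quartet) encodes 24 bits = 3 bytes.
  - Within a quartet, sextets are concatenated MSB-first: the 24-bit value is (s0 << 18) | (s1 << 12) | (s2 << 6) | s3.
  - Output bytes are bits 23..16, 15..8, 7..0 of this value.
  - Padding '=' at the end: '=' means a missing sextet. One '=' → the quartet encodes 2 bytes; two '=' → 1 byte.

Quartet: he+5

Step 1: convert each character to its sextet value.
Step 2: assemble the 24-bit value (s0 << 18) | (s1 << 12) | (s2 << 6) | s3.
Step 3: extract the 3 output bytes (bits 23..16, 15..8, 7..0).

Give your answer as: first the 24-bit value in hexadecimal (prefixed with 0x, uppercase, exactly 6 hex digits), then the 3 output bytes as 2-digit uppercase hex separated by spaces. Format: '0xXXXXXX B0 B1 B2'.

Sextets: h=33, e=30, +=62, 5=57
24-bit: (33<<18) | (30<<12) | (62<<6) | 57
      = 0x840000 | 0x01E000 | 0x000F80 | 0x000039
      = 0x85EFB9
Bytes: (v>>16)&0xFF=85, (v>>8)&0xFF=EF, v&0xFF=B9

Answer: 0x85EFB9 85 EF B9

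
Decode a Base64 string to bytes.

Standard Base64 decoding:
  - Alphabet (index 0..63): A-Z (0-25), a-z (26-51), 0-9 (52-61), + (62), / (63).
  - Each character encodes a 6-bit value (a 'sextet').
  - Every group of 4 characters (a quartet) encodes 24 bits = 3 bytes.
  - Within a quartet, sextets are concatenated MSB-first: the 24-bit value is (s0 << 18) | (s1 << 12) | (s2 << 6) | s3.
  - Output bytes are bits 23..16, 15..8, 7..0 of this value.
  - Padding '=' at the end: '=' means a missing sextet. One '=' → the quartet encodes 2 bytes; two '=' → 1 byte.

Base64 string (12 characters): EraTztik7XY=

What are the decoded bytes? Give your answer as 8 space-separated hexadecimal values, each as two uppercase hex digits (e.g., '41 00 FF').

Answer: 12 B6 93 CE D8 A4 ED 76

Derivation:
After char 0 ('E'=4): chars_in_quartet=1 acc=0x4 bytes_emitted=0
After char 1 ('r'=43): chars_in_quartet=2 acc=0x12B bytes_emitted=0
After char 2 ('a'=26): chars_in_quartet=3 acc=0x4ADA bytes_emitted=0
After char 3 ('T'=19): chars_in_quartet=4 acc=0x12B693 -> emit 12 B6 93, reset; bytes_emitted=3
After char 4 ('z'=51): chars_in_quartet=1 acc=0x33 bytes_emitted=3
After char 5 ('t'=45): chars_in_quartet=2 acc=0xCED bytes_emitted=3
After char 6 ('i'=34): chars_in_quartet=3 acc=0x33B62 bytes_emitted=3
After char 7 ('k'=36): chars_in_quartet=4 acc=0xCED8A4 -> emit CE D8 A4, reset; bytes_emitted=6
After char 8 ('7'=59): chars_in_quartet=1 acc=0x3B bytes_emitted=6
After char 9 ('X'=23): chars_in_quartet=2 acc=0xED7 bytes_emitted=6
After char 10 ('Y'=24): chars_in_quartet=3 acc=0x3B5D8 bytes_emitted=6
Padding '=': partial quartet acc=0x3B5D8 -> emit ED 76; bytes_emitted=8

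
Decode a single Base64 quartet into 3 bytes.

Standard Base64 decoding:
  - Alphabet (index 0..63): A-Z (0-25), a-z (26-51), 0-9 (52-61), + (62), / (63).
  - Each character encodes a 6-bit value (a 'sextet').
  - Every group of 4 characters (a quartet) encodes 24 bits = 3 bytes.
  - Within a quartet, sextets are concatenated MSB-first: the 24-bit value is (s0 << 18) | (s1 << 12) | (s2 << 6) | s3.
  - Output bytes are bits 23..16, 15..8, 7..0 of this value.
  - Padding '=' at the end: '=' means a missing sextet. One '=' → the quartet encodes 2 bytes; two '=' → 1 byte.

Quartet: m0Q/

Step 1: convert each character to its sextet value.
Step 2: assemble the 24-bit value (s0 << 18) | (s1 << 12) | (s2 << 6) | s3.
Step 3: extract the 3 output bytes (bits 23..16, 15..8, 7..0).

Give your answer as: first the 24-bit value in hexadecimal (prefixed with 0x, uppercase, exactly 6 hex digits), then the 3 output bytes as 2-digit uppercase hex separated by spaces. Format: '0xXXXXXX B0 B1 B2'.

Sextets: m=38, 0=52, Q=16, /=63
24-bit: (38<<18) | (52<<12) | (16<<6) | 63
      = 0x980000 | 0x034000 | 0x000400 | 0x00003F
      = 0x9B443F
Bytes: (v>>16)&0xFF=9B, (v>>8)&0xFF=44, v&0xFF=3F

Answer: 0x9B443F 9B 44 3F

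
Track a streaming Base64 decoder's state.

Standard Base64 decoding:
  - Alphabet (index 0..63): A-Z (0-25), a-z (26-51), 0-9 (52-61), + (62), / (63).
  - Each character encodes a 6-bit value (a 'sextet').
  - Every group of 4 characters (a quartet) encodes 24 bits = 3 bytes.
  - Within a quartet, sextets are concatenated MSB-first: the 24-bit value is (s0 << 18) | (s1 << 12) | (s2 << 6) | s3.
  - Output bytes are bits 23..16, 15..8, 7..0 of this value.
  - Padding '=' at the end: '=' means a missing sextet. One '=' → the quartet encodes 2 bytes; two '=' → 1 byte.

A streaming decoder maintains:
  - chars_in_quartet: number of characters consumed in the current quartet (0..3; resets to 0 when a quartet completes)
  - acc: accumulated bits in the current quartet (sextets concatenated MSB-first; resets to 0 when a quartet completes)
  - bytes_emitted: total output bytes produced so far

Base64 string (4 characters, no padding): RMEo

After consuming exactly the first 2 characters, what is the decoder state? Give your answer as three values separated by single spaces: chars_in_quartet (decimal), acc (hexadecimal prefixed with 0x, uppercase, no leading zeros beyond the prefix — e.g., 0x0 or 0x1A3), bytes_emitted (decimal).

After char 0 ('R'=17): chars_in_quartet=1 acc=0x11 bytes_emitted=0
After char 1 ('M'=12): chars_in_quartet=2 acc=0x44C bytes_emitted=0

Answer: 2 0x44C 0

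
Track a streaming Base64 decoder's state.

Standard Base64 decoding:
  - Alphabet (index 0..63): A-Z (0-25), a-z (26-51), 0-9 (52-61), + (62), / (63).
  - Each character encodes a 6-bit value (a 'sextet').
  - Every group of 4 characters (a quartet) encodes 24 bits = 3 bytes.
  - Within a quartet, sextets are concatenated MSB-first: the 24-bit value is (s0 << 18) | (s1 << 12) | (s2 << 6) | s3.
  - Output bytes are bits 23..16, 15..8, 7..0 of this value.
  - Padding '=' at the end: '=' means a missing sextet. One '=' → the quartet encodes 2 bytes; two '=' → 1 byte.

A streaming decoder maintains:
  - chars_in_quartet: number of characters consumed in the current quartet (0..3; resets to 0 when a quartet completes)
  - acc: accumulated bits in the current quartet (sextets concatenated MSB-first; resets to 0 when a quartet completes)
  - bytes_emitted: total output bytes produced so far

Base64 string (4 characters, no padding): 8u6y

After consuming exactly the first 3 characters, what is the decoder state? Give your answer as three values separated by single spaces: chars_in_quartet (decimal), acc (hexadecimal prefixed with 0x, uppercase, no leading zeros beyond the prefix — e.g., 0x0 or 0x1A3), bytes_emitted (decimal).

Answer: 3 0x3CBBA 0

Derivation:
After char 0 ('8'=60): chars_in_quartet=1 acc=0x3C bytes_emitted=0
After char 1 ('u'=46): chars_in_quartet=2 acc=0xF2E bytes_emitted=0
After char 2 ('6'=58): chars_in_quartet=3 acc=0x3CBBA bytes_emitted=0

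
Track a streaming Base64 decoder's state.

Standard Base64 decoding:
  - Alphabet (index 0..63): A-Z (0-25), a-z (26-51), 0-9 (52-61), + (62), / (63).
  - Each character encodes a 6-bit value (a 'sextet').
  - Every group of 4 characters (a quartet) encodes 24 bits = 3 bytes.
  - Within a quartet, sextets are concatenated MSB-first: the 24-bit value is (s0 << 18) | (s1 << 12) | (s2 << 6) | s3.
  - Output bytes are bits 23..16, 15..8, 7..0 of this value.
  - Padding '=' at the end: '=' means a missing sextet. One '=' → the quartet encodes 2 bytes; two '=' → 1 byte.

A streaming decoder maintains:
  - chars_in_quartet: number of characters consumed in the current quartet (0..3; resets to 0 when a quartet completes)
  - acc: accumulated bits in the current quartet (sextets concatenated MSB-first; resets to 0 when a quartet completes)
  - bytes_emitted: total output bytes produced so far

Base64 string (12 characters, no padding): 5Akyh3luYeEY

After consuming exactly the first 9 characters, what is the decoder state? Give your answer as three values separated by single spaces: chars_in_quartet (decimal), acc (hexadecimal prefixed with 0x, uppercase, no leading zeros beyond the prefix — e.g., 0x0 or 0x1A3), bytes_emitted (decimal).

Answer: 1 0x18 6

Derivation:
After char 0 ('5'=57): chars_in_quartet=1 acc=0x39 bytes_emitted=0
After char 1 ('A'=0): chars_in_quartet=2 acc=0xE40 bytes_emitted=0
After char 2 ('k'=36): chars_in_quartet=3 acc=0x39024 bytes_emitted=0
After char 3 ('y'=50): chars_in_quartet=4 acc=0xE40932 -> emit E4 09 32, reset; bytes_emitted=3
After char 4 ('h'=33): chars_in_quartet=1 acc=0x21 bytes_emitted=3
After char 5 ('3'=55): chars_in_quartet=2 acc=0x877 bytes_emitted=3
After char 6 ('l'=37): chars_in_quartet=3 acc=0x21DE5 bytes_emitted=3
After char 7 ('u'=46): chars_in_quartet=4 acc=0x87796E -> emit 87 79 6E, reset; bytes_emitted=6
After char 8 ('Y'=24): chars_in_quartet=1 acc=0x18 bytes_emitted=6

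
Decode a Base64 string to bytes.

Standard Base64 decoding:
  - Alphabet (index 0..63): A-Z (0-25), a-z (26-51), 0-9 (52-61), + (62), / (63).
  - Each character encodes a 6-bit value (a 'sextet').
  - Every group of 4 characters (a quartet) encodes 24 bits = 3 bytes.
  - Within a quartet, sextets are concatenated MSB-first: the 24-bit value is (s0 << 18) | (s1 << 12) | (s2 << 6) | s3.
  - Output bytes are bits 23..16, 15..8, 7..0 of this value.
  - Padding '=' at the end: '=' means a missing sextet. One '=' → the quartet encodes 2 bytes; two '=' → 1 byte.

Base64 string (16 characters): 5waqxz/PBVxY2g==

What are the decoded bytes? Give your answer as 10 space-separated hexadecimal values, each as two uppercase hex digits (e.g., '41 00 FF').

After char 0 ('5'=57): chars_in_quartet=1 acc=0x39 bytes_emitted=0
After char 1 ('w'=48): chars_in_quartet=2 acc=0xE70 bytes_emitted=0
After char 2 ('a'=26): chars_in_quartet=3 acc=0x39C1A bytes_emitted=0
After char 3 ('q'=42): chars_in_quartet=4 acc=0xE706AA -> emit E7 06 AA, reset; bytes_emitted=3
After char 4 ('x'=49): chars_in_quartet=1 acc=0x31 bytes_emitted=3
After char 5 ('z'=51): chars_in_quartet=2 acc=0xC73 bytes_emitted=3
After char 6 ('/'=63): chars_in_quartet=3 acc=0x31CFF bytes_emitted=3
After char 7 ('P'=15): chars_in_quartet=4 acc=0xC73FCF -> emit C7 3F CF, reset; bytes_emitted=6
After char 8 ('B'=1): chars_in_quartet=1 acc=0x1 bytes_emitted=6
After char 9 ('V'=21): chars_in_quartet=2 acc=0x55 bytes_emitted=6
After char 10 ('x'=49): chars_in_quartet=3 acc=0x1571 bytes_emitted=6
After char 11 ('Y'=24): chars_in_quartet=4 acc=0x55C58 -> emit 05 5C 58, reset; bytes_emitted=9
After char 12 ('2'=54): chars_in_quartet=1 acc=0x36 bytes_emitted=9
After char 13 ('g'=32): chars_in_quartet=2 acc=0xDA0 bytes_emitted=9
Padding '==': partial quartet acc=0xDA0 -> emit DA; bytes_emitted=10

Answer: E7 06 AA C7 3F CF 05 5C 58 DA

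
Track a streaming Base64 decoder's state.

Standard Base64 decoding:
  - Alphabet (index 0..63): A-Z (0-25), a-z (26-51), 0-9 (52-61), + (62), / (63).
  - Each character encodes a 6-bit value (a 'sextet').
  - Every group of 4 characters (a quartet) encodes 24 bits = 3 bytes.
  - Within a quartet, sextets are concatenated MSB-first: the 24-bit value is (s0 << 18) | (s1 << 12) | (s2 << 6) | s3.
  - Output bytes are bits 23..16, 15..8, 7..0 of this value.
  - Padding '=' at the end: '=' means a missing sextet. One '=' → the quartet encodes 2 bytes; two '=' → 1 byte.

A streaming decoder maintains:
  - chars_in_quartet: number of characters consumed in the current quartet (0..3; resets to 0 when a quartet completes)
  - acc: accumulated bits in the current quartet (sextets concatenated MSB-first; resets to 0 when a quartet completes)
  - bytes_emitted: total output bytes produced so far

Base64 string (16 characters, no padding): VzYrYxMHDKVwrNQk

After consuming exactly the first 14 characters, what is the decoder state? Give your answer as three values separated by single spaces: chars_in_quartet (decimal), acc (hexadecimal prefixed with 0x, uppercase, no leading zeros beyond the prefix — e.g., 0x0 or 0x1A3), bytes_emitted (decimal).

Answer: 2 0xACD 9

Derivation:
After char 0 ('V'=21): chars_in_quartet=1 acc=0x15 bytes_emitted=0
After char 1 ('z'=51): chars_in_quartet=2 acc=0x573 bytes_emitted=0
After char 2 ('Y'=24): chars_in_quartet=3 acc=0x15CD8 bytes_emitted=0
After char 3 ('r'=43): chars_in_quartet=4 acc=0x57362B -> emit 57 36 2B, reset; bytes_emitted=3
After char 4 ('Y'=24): chars_in_quartet=1 acc=0x18 bytes_emitted=3
After char 5 ('x'=49): chars_in_quartet=2 acc=0x631 bytes_emitted=3
After char 6 ('M'=12): chars_in_quartet=3 acc=0x18C4C bytes_emitted=3
After char 7 ('H'=7): chars_in_quartet=4 acc=0x631307 -> emit 63 13 07, reset; bytes_emitted=6
After char 8 ('D'=3): chars_in_quartet=1 acc=0x3 bytes_emitted=6
After char 9 ('K'=10): chars_in_quartet=2 acc=0xCA bytes_emitted=6
After char 10 ('V'=21): chars_in_quartet=3 acc=0x3295 bytes_emitted=6
After char 11 ('w'=48): chars_in_quartet=4 acc=0xCA570 -> emit 0C A5 70, reset; bytes_emitted=9
After char 12 ('r'=43): chars_in_quartet=1 acc=0x2B bytes_emitted=9
After char 13 ('N'=13): chars_in_quartet=2 acc=0xACD bytes_emitted=9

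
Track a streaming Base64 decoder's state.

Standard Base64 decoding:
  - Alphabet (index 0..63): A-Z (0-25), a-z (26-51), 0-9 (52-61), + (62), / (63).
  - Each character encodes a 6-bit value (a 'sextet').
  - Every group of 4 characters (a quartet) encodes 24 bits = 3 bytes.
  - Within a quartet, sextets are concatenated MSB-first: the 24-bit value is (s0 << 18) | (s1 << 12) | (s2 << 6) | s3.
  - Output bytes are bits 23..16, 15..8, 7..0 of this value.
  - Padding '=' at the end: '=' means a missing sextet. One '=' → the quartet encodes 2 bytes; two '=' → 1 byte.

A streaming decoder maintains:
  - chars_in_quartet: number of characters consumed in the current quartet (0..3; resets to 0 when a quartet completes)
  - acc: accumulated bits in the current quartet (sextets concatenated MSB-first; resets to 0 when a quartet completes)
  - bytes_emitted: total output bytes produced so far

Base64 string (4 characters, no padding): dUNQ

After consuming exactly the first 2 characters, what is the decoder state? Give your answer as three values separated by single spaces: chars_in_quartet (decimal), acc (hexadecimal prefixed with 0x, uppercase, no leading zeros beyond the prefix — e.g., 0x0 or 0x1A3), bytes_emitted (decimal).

After char 0 ('d'=29): chars_in_quartet=1 acc=0x1D bytes_emitted=0
After char 1 ('U'=20): chars_in_quartet=2 acc=0x754 bytes_emitted=0

Answer: 2 0x754 0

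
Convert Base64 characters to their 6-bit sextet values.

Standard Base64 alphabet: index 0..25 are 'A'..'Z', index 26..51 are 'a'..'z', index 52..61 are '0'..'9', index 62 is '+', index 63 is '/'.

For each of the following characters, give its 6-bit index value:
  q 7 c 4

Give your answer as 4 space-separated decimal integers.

Answer: 42 59 28 56

Derivation:
'q': a..z range, 26 + ord('q') − ord('a') = 42
'7': 0..9 range, 52 + ord('7') − ord('0') = 59
'c': a..z range, 26 + ord('c') − ord('a') = 28
'4': 0..9 range, 52 + ord('4') − ord('0') = 56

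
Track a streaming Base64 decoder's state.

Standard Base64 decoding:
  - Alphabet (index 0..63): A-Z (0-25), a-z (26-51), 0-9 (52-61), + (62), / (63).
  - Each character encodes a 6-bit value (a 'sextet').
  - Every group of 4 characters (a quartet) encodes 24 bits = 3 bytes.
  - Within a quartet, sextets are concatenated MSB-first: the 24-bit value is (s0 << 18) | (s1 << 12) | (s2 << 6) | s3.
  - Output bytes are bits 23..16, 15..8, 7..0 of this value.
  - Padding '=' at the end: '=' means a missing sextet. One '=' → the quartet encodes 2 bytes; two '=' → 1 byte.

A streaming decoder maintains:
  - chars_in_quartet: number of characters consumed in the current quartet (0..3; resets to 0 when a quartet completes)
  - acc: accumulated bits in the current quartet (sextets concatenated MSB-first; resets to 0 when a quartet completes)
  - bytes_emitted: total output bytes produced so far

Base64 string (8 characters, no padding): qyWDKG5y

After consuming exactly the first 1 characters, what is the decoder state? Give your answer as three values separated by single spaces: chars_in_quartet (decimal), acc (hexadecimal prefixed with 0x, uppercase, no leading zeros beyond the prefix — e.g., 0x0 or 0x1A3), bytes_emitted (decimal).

After char 0 ('q'=42): chars_in_quartet=1 acc=0x2A bytes_emitted=0

Answer: 1 0x2A 0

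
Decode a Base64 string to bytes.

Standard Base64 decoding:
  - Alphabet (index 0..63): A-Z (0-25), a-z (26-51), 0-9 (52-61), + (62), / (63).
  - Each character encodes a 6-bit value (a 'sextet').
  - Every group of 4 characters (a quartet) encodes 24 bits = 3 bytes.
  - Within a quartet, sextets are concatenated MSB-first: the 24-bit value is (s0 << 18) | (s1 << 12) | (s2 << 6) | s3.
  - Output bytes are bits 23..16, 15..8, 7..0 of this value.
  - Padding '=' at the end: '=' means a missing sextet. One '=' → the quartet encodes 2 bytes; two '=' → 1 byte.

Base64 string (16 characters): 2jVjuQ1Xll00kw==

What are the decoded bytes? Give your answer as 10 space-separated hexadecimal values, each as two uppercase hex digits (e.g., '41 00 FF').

After char 0 ('2'=54): chars_in_quartet=1 acc=0x36 bytes_emitted=0
After char 1 ('j'=35): chars_in_quartet=2 acc=0xDA3 bytes_emitted=0
After char 2 ('V'=21): chars_in_quartet=3 acc=0x368D5 bytes_emitted=0
After char 3 ('j'=35): chars_in_quartet=4 acc=0xDA3563 -> emit DA 35 63, reset; bytes_emitted=3
After char 4 ('u'=46): chars_in_quartet=1 acc=0x2E bytes_emitted=3
After char 5 ('Q'=16): chars_in_quartet=2 acc=0xB90 bytes_emitted=3
After char 6 ('1'=53): chars_in_quartet=3 acc=0x2E435 bytes_emitted=3
After char 7 ('X'=23): chars_in_quartet=4 acc=0xB90D57 -> emit B9 0D 57, reset; bytes_emitted=6
After char 8 ('l'=37): chars_in_quartet=1 acc=0x25 bytes_emitted=6
After char 9 ('l'=37): chars_in_quartet=2 acc=0x965 bytes_emitted=6
After char 10 ('0'=52): chars_in_quartet=3 acc=0x25974 bytes_emitted=6
After char 11 ('0'=52): chars_in_quartet=4 acc=0x965D34 -> emit 96 5D 34, reset; bytes_emitted=9
After char 12 ('k'=36): chars_in_quartet=1 acc=0x24 bytes_emitted=9
After char 13 ('w'=48): chars_in_quartet=2 acc=0x930 bytes_emitted=9
Padding '==': partial quartet acc=0x930 -> emit 93; bytes_emitted=10

Answer: DA 35 63 B9 0D 57 96 5D 34 93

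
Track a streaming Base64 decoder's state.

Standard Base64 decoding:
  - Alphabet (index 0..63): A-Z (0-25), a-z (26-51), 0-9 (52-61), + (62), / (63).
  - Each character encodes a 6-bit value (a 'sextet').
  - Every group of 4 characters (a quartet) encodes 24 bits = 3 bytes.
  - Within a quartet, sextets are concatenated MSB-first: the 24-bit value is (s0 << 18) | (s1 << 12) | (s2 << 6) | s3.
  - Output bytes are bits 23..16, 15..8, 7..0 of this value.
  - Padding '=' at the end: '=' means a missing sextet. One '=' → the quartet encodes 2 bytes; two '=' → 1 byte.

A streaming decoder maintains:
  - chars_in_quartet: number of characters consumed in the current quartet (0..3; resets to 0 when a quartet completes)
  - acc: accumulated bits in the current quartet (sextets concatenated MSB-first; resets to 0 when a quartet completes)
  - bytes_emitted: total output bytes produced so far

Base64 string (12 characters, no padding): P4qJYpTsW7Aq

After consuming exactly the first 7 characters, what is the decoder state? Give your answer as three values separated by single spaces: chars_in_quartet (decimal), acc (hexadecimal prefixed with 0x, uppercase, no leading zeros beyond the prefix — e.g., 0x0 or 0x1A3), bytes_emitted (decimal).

Answer: 3 0x18A53 3

Derivation:
After char 0 ('P'=15): chars_in_quartet=1 acc=0xF bytes_emitted=0
After char 1 ('4'=56): chars_in_quartet=2 acc=0x3F8 bytes_emitted=0
After char 2 ('q'=42): chars_in_quartet=3 acc=0xFE2A bytes_emitted=0
After char 3 ('J'=9): chars_in_quartet=4 acc=0x3F8A89 -> emit 3F 8A 89, reset; bytes_emitted=3
After char 4 ('Y'=24): chars_in_quartet=1 acc=0x18 bytes_emitted=3
After char 5 ('p'=41): chars_in_quartet=2 acc=0x629 bytes_emitted=3
After char 6 ('T'=19): chars_in_quartet=3 acc=0x18A53 bytes_emitted=3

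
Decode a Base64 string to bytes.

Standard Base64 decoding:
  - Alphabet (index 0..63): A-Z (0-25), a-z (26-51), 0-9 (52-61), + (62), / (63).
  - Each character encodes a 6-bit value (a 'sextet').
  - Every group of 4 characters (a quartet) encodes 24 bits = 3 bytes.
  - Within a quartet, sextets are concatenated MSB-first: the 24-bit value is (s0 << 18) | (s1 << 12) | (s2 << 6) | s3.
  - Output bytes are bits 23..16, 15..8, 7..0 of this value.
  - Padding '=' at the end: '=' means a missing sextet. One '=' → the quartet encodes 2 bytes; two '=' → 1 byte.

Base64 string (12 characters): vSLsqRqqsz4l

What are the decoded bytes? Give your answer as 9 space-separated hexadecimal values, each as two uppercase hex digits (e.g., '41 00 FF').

After char 0 ('v'=47): chars_in_quartet=1 acc=0x2F bytes_emitted=0
After char 1 ('S'=18): chars_in_quartet=2 acc=0xBD2 bytes_emitted=0
After char 2 ('L'=11): chars_in_quartet=3 acc=0x2F48B bytes_emitted=0
After char 3 ('s'=44): chars_in_quartet=4 acc=0xBD22EC -> emit BD 22 EC, reset; bytes_emitted=3
After char 4 ('q'=42): chars_in_quartet=1 acc=0x2A bytes_emitted=3
After char 5 ('R'=17): chars_in_quartet=2 acc=0xA91 bytes_emitted=3
After char 6 ('q'=42): chars_in_quartet=3 acc=0x2A46A bytes_emitted=3
After char 7 ('q'=42): chars_in_quartet=4 acc=0xA91AAA -> emit A9 1A AA, reset; bytes_emitted=6
After char 8 ('s'=44): chars_in_quartet=1 acc=0x2C bytes_emitted=6
After char 9 ('z'=51): chars_in_quartet=2 acc=0xB33 bytes_emitted=6
After char 10 ('4'=56): chars_in_quartet=3 acc=0x2CCF8 bytes_emitted=6
After char 11 ('l'=37): chars_in_quartet=4 acc=0xB33E25 -> emit B3 3E 25, reset; bytes_emitted=9

Answer: BD 22 EC A9 1A AA B3 3E 25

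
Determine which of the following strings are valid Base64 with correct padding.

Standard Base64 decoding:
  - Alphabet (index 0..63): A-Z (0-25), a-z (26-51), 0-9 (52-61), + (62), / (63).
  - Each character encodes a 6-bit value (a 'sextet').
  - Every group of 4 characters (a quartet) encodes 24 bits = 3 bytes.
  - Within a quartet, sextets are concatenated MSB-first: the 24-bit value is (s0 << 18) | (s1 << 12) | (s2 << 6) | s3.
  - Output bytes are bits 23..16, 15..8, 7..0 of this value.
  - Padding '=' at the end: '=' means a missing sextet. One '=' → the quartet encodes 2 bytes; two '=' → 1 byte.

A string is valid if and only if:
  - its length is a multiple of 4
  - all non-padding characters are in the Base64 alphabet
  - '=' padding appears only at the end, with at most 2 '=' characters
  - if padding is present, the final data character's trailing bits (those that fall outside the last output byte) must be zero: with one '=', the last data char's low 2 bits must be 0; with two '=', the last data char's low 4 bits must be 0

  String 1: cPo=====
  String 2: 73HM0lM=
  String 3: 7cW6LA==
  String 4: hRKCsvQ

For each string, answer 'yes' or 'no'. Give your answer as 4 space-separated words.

String 1: 'cPo=====' → invalid (5 pad chars (max 2))
String 2: '73HM0lM=' → valid
String 3: '7cW6LA==' → valid
String 4: 'hRKCsvQ' → invalid (len=7 not mult of 4)

Answer: no yes yes no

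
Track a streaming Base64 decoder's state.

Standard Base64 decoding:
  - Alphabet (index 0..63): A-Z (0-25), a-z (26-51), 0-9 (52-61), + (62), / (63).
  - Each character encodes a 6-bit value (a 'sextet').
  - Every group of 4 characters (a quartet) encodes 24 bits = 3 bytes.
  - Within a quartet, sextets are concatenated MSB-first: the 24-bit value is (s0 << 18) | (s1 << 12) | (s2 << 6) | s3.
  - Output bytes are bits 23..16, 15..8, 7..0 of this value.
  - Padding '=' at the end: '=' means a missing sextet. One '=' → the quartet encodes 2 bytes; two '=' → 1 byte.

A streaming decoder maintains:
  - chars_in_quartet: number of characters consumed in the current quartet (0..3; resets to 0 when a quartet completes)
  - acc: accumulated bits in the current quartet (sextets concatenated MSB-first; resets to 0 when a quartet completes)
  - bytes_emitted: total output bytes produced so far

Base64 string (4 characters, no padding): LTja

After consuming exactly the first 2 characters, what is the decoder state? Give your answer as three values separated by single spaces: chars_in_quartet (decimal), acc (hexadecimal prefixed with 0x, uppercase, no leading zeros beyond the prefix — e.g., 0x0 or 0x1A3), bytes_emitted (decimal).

Answer: 2 0x2D3 0

Derivation:
After char 0 ('L'=11): chars_in_quartet=1 acc=0xB bytes_emitted=0
After char 1 ('T'=19): chars_in_quartet=2 acc=0x2D3 bytes_emitted=0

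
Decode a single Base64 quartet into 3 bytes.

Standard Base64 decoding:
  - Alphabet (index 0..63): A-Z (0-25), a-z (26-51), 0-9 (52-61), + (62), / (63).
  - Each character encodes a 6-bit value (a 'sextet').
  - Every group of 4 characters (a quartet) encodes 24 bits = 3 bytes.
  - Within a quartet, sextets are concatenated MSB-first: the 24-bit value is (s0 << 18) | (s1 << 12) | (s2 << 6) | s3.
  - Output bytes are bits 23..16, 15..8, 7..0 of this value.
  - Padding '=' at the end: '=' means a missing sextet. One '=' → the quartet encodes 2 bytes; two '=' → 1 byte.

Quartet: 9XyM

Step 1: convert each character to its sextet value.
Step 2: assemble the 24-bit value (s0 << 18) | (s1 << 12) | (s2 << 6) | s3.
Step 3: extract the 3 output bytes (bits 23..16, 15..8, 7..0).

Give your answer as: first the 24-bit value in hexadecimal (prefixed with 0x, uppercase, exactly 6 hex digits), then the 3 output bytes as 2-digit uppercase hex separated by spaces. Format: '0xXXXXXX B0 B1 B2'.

Answer: 0xF57C8C F5 7C 8C

Derivation:
Sextets: 9=61, X=23, y=50, M=12
24-bit: (61<<18) | (23<<12) | (50<<6) | 12
      = 0xF40000 | 0x017000 | 0x000C80 | 0x00000C
      = 0xF57C8C
Bytes: (v>>16)&0xFF=F5, (v>>8)&0xFF=7C, v&0xFF=8C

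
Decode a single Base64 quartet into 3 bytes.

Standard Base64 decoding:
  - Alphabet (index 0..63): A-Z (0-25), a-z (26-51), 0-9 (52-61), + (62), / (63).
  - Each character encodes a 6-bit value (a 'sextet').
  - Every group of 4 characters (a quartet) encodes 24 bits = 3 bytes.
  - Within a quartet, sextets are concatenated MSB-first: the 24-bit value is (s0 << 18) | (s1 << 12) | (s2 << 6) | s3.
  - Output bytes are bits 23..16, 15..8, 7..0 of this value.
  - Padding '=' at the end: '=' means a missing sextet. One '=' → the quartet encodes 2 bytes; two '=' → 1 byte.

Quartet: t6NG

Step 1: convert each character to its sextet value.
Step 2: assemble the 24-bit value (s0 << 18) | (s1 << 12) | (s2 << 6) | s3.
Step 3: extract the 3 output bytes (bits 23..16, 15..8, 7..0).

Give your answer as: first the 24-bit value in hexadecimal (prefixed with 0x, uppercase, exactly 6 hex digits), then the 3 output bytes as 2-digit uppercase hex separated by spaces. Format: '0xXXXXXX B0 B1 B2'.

Answer: 0xB7A346 B7 A3 46

Derivation:
Sextets: t=45, 6=58, N=13, G=6
24-bit: (45<<18) | (58<<12) | (13<<6) | 6
      = 0xB40000 | 0x03A000 | 0x000340 | 0x000006
      = 0xB7A346
Bytes: (v>>16)&0xFF=B7, (v>>8)&0xFF=A3, v&0xFF=46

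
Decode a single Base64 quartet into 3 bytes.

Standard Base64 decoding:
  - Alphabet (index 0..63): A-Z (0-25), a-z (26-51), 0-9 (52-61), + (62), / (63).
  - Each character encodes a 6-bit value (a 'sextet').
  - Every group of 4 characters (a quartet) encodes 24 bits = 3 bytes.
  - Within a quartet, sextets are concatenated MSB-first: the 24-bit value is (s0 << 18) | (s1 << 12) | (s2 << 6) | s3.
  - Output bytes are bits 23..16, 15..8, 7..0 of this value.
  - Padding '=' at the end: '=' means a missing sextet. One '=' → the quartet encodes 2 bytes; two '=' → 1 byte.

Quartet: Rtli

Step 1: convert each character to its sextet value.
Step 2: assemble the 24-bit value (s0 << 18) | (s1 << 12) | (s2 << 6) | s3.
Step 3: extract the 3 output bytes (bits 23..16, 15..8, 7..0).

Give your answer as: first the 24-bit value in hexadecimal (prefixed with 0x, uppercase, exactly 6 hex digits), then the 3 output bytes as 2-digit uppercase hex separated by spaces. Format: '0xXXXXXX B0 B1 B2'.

Sextets: R=17, t=45, l=37, i=34
24-bit: (17<<18) | (45<<12) | (37<<6) | 34
      = 0x440000 | 0x02D000 | 0x000940 | 0x000022
      = 0x46D962
Bytes: (v>>16)&0xFF=46, (v>>8)&0xFF=D9, v&0xFF=62

Answer: 0x46D962 46 D9 62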